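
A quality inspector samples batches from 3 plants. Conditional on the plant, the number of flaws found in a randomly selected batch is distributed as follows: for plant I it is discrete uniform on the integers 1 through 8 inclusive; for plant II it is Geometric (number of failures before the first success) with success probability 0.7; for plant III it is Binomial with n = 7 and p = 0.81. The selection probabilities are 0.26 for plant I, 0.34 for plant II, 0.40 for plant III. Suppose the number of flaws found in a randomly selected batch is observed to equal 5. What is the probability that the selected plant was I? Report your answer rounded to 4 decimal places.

0.2341

Likelihoods P(X=5 | ·): I: 0.125; II: 0.001701; III: 0.264333.
Posterior ∝ prior × likelihood. Numerator for I: 0.26·0.125 = 0.0325.
Normalizing constant: 0.26·0.125 + 0.34·0.001701 + 0.4·0.264333 = 0.138812.
P(I | observation) = 0.0325 / 0.138812 = 0.23413.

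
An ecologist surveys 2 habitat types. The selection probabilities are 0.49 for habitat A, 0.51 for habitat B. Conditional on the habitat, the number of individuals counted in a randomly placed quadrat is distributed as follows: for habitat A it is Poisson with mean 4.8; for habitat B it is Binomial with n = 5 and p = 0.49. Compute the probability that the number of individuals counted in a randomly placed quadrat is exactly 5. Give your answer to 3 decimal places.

0.100

Conditional on each habitat, P(X = 5): A: 0.174748; B: 0.0282475.
By total probability, P(X = 5) = 0.49·0.174748 + 0.51·0.0282475 = 0.100033.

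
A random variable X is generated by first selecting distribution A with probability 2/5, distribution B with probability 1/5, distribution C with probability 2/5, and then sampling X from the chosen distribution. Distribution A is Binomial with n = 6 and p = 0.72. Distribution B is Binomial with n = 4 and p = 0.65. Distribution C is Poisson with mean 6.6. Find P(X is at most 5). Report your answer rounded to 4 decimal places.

0.6861

Conditional on each component, P(X ≤ 5): A: 0.860686; B: 1; C: 0.354673.
By total probability, P(X ≤ 5) = 0.4·0.860686 + 0.2·1 + 0.4·0.354673 = 0.686144.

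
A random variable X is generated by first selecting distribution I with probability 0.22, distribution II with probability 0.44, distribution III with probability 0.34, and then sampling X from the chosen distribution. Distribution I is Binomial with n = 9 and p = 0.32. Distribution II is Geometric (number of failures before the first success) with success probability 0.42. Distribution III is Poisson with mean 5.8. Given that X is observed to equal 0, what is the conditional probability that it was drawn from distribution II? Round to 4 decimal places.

Likelihoods P(X=0 | ·): I: 0.0310871; II: 0.42; III: 0.00302755.
Posterior ∝ prior × likelihood. Numerator for II: 0.44·0.42 = 0.1848.
Normalizing constant: 0.22·0.0310871 + 0.44·0.42 + 0.34·0.00302755 = 0.192669.
P(II | observation) = 0.1848 / 0.192669 = 0.95916.

0.9592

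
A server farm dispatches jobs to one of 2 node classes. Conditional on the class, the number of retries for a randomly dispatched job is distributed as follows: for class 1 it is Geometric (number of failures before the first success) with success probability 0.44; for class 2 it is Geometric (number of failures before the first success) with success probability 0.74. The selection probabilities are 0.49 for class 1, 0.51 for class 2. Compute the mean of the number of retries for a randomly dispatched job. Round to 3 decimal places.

Component means — 1: 1.27273; 2: 0.351351.
E[X] = 0.49·1.27273 + 0.51·0.351351 = 0.802826.

0.803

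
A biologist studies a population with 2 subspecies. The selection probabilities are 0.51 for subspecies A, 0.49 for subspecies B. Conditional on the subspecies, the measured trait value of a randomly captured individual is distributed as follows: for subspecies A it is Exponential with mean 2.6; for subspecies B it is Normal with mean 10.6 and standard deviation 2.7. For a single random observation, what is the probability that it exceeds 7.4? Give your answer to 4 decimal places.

Conditional on each subspecies, P(X > 7.4): A: 0.0580672; B: 0.882028.
By total probability, P(X > 7.4) = 0.51·0.0580672 + 0.49·0.882028 = 0.461808.

0.4618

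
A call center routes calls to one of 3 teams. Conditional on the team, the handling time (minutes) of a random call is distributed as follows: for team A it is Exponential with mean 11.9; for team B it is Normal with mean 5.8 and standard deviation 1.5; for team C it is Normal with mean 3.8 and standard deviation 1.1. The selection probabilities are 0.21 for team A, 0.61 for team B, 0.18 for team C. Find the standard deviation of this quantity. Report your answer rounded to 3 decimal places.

6.246

Per component, A: μ=11.9, E[X²]=283.22; B: μ=5.8, E[X²]=35.89; C: μ=3.8, E[X²]=15.65.
E[X] = 0.21·11.9 + 0.61·5.8 + 0.18·3.8 = 6.721.
E[X²] = 0.21·283.22 + 0.61·35.89 + 0.18·15.65 = 84.1861.
Var(X) = E[X²] − (E[X])² = 84.1861 − 45.1718 = 39.0143.
SD(X) = √39.0143 = 6.24614.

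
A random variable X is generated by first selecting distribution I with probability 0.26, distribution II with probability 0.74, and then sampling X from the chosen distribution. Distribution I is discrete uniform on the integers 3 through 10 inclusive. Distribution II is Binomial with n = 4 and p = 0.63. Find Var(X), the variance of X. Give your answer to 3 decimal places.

Per component, I: μ=6.5, E[X²]=47.5; II: μ=2.52, E[X²]=7.2828.
E[X] = 0.26·6.5 + 0.74·2.52 = 3.5548.
E[X²] = 0.26·47.5 + 0.74·7.2828 = 17.7393.
Var(X) = E[X²] − (E[X])² = 17.7393 − 12.6366 = 5.10267.

5.103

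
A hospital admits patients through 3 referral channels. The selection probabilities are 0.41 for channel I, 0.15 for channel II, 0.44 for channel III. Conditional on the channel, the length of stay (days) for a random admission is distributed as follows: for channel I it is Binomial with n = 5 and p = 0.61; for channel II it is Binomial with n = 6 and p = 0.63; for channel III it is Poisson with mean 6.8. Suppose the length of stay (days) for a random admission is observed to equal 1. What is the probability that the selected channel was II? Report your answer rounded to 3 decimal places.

0.109

Likelihoods P(X=1 | ·): I: 0.07056; II: 0.026212; III: 0.00757367.
Posterior ∝ prior × likelihood. Numerator for II: 0.15·0.026212 = 0.0039318.
Normalizing constant: 0.41·0.07056 + 0.15·0.026212 + 0.44·0.00757367 = 0.0361938.
P(II | observation) = 0.0039318 / 0.0361938 = 0.108632.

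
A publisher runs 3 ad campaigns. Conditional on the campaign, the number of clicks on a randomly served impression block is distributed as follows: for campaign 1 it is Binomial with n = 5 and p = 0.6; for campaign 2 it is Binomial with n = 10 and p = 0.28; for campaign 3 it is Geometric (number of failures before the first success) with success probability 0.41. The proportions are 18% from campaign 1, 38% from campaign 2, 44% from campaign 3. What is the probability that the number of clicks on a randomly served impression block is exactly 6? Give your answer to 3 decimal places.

Conditional on each campaign, P(X = 6): 1: 0; 2: 0.0271955; 3: 0.017294.
By total probability, P(X = 6) = 0.18·0 + 0.38·0.0271955 + 0.44·0.017294 = 0.0179437.

0.018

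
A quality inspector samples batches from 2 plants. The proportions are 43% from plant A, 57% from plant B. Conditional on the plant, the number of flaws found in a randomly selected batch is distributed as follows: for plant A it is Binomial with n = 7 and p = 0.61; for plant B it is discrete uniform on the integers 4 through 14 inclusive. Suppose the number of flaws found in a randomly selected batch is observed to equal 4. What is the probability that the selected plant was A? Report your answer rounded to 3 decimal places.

0.705

Likelihoods P(X=4 | ·): A: 0.287463; B: 0.0909091.
Posterior ∝ prior × likelihood. Numerator for A: 0.43·0.287463 = 0.123609.
Normalizing constant: 0.43·0.287463 + 0.57·0.0909091 = 0.175427.
P(A | observation) = 0.123609 / 0.175427 = 0.704617.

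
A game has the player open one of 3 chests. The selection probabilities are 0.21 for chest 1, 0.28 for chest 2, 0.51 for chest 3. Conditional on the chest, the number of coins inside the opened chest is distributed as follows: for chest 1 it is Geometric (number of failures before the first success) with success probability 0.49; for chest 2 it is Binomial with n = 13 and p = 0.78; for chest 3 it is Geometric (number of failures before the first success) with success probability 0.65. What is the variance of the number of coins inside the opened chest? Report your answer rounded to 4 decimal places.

19.5532

Per component, 1: μ=1.04082, E[X²]=3.20741; 2: μ=10.14, E[X²]=105.05; 3: μ=0.538462, E[X²]=1.11834.
E[X] = 0.21·1.04082 + 0.28·10.14 + 0.51·0.538462 = 3.33239.
E[X²] = 0.21·3.20741 + 0.28·105.05 + 0.51·1.11834 = 30.658.
Var(X) = E[X²] − (E[X])² = 30.658 − 11.1048 = 19.5532.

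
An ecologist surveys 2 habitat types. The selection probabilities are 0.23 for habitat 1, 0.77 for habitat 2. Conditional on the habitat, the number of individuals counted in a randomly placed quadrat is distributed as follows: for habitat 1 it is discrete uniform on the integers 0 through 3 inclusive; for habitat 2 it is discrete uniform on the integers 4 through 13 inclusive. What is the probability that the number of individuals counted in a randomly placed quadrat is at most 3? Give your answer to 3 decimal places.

Conditional on each habitat, P(X ≤ 3): 1: 1; 2: 0.
By total probability, P(X ≤ 3) = 0.23·1 + 0.77·0 = 0.23.

0.230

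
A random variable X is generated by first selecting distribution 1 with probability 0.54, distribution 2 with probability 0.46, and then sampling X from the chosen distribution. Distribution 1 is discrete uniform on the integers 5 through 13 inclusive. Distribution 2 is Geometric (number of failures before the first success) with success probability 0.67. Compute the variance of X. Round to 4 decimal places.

Per component, 1: μ=9, E[X²]=87.6667; 2: μ=0.492537, E[X²]=0.977723.
E[X] = 0.54·9 + 0.46·0.492537 = 5.08657.
E[X²] = 0.54·87.6667 + 0.46·0.977723 = 47.7898.
Var(X) = E[X²] − (E[X])² = 47.7898 − 25.8732 = 21.9166.

21.9166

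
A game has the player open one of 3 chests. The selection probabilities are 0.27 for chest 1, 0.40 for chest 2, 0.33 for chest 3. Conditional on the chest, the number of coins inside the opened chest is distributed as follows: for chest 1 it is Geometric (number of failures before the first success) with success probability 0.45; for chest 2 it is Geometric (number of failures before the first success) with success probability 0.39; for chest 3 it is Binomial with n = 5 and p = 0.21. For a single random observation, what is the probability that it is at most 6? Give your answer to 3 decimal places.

0.983

Conditional on each chest, P(X ≤ 6): 1: 0.984776; 2: 0.968573; 3: 1.
By total probability, P(X ≤ 6) = 0.27·0.984776 + 0.4·0.968573 + 0.33·1 = 0.983318.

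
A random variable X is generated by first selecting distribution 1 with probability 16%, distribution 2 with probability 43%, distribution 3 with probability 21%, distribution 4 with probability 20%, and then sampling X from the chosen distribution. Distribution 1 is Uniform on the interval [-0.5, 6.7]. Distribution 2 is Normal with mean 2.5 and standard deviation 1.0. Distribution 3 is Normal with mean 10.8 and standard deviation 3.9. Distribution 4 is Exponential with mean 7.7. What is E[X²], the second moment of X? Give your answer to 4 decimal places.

56.7508

For each component E[X²] = Var + (mean)², giving 1: 13.93; 2: 7.25; 3: 131.85; 4: 118.58.
Overall E[X²] = 0.16·13.93 + 0.43·7.25 + 0.21·131.85 + 0.2·118.58 = 56.7508.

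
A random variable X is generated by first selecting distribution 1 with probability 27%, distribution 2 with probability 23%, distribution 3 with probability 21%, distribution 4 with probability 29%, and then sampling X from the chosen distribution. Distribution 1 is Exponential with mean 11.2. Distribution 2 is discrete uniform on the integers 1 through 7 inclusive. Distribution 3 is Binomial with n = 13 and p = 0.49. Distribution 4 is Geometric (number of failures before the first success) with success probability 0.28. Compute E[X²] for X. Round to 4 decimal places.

For each component E[X²] = Var + (mean)², giving 1: 250.88; 2: 20; 3: 43.8256; 4: 15.7959.
Overall E[X²] = 0.27·250.88 + 0.23·20 + 0.21·43.8256 + 0.29·15.7959 = 86.1218.

86.1218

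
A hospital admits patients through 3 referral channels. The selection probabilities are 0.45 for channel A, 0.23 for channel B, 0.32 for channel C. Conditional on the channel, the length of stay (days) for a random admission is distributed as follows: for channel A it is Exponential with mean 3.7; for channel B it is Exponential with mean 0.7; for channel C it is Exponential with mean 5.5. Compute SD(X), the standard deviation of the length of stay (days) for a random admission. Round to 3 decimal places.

4.364

Per component, A: μ=3.7, E[X²]=27.38; B: μ=0.7, E[X²]=0.98; C: μ=5.5, E[X²]=60.5.
E[X] = 0.45·3.7 + 0.23·0.7 + 0.32·5.5 = 3.586.
E[X²] = 0.45·27.38 + 0.23·0.98 + 0.32·60.5 = 31.9064.
Var(X) = E[X²] − (E[X])² = 31.9064 − 12.8594 = 19.047.
SD(X) = √19.047 = 4.36429.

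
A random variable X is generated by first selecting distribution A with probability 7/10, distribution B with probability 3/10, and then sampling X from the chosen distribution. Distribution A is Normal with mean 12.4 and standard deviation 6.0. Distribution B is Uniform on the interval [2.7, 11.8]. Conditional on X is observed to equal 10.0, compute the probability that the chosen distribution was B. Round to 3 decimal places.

0.434

Likelihoods f(10.0 | ·): A: 0.0613784; B: 0.10989.
Posterior ∝ prior × likelihood. Numerator for B: 0.3·0.10989 = 0.032967.
Normalizing constant: 0.7·0.0613784 + 0.3·0.10989 = 0.0759319.
P(B | observation) = 0.032967 / 0.0759319 = 0.434166.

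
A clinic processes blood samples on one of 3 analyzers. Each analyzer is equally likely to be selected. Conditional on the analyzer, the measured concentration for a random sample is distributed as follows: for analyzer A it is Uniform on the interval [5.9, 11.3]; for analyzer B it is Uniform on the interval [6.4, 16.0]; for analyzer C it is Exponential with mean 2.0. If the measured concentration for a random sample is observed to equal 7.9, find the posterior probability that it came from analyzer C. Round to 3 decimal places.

0.032

Likelihoods f(7.9 | ·): A: 0.185185; B: 0.104167; C: 0.00962735.
Posterior ∝ prior × likelihood. Numerator for C: 0.333333·0.00962735 = 0.00320912.
Normalizing constant: 0.333333·0.185185 + 0.333333·0.104167 + 0.333333·0.00962735 = 0.0996597.
P(C | observation) = 0.00320912 / 0.0996597 = 0.0322007.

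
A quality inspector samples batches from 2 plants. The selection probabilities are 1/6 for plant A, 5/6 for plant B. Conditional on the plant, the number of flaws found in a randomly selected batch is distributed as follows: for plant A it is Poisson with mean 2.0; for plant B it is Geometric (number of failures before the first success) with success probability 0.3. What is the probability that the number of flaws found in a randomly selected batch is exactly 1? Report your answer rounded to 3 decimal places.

Conditional on each plant, P(X = 1): A: 0.270671; B: 0.21.
By total probability, P(X = 1) = 0.166667·0.270671 + 0.833333·0.21 = 0.220112.

0.220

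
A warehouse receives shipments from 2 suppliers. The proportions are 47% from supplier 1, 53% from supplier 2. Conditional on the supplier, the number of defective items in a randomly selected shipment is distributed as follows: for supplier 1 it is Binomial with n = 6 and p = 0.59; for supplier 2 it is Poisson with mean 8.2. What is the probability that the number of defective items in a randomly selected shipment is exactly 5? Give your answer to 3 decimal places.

0.128

Conditional on each supplier, P(X = 5): 1: 0.175871; 2: 0.0848542.
By total probability, P(X = 5) = 0.47·0.175871 + 0.53·0.0848542 = 0.127632.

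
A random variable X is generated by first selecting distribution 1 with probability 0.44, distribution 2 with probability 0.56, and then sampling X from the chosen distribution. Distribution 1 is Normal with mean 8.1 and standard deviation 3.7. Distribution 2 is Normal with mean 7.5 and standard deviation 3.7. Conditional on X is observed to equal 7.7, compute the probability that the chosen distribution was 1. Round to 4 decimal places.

Likelihoods f(7.7 | ·): 1: 0.107194; 2: 0.107665.
Posterior ∝ prior × likelihood. Numerator for 1: 0.44·0.107194 = 0.0471654.
Normalizing constant: 0.44·0.107194 + 0.56·0.107665 = 0.107458.
P(1 | observation) = 0.0471654 / 0.107458 = 0.43892.

0.4389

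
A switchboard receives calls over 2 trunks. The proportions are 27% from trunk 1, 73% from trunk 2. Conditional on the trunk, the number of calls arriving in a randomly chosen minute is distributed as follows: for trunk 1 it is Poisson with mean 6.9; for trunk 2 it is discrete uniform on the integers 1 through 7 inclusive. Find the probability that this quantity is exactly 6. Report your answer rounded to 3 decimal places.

0.145

Conditional on each trunk, P(X = 6): 1: 0.151053; 2: 0.142857.
By total probability, P(X = 6) = 0.27·0.151053 + 0.73·0.142857 = 0.14507.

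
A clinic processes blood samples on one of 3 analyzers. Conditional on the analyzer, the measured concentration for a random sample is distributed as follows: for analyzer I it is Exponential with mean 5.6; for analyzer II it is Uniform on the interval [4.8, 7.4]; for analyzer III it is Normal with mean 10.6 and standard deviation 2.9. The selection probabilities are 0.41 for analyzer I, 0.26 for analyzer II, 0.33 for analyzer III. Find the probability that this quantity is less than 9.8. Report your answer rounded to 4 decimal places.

Conditional on each analyzer, P(X < 9.8): I: 0.826226; II: 1; III: 0.391327.
By total probability, P(X < 9.8) = 0.41·0.826226 + 0.26·1 + 0.33·0.391327 = 0.727891.

0.7279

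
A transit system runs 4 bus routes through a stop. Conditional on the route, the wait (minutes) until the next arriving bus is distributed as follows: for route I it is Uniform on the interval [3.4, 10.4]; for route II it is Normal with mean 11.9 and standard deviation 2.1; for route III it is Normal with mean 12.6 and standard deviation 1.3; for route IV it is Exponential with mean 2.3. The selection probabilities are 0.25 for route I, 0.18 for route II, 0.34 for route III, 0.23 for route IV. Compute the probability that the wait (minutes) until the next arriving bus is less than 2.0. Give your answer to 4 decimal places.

0.1336

Conditional on each route, P(X < 2.0): I: 0; II: 1.2128e-06; III: 1.66533e-16; IV: 0.580866.
By total probability, P(X < 2.0) = 0.25·0 + 0.18·1.2128e-06 + 0.34·1.66533e-16 + 0.23·0.580866 = 0.133599.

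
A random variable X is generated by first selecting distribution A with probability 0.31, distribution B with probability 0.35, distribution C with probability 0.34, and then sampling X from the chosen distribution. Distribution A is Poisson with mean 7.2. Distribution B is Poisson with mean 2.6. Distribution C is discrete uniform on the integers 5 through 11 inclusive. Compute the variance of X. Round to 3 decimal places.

10.335

Per component, A: μ=7.2, E[X²]=59.04; B: μ=2.6, E[X²]=9.36; C: μ=8, E[X²]=68.
E[X] = 0.31·7.2 + 0.35·2.6 + 0.34·8 = 5.862.
E[X²] = 0.31·59.04 + 0.35·9.36 + 0.34·68 = 44.6984.
Var(X) = E[X²] − (E[X])² = 44.6984 − 34.363 = 10.3354.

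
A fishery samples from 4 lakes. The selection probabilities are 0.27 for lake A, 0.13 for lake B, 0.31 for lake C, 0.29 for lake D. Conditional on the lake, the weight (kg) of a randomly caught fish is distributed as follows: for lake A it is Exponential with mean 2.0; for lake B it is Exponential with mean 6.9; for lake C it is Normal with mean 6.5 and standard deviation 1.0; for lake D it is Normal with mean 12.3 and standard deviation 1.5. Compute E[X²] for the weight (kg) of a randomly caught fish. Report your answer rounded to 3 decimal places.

72.473

For each component E[X²] = Var + (mean)², giving A: 8; B: 95.22; C: 43.25; D: 153.54.
Overall E[X²] = 0.27·8 + 0.13·95.22 + 0.31·43.25 + 0.29·153.54 = 72.4727.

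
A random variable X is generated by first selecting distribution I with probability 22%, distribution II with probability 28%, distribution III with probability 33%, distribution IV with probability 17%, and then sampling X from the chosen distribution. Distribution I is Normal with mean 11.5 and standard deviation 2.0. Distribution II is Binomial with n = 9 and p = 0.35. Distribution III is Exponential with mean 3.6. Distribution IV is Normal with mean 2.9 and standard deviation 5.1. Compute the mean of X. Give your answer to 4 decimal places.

Component means — I: 11.5; II: 3.15; III: 3.6; IV: 2.9.
E[X] = 0.22·11.5 + 0.28·3.15 + 0.33·3.6 + 0.17·2.9 = 5.093.

5.0930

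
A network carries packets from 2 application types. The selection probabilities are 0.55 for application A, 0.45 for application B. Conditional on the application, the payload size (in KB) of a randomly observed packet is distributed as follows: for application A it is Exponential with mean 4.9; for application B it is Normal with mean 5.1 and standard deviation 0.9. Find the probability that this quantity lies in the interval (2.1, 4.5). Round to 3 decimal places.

Conditional on each application, P(2.1 < X < 4.5): A: 0.252269; B: 0.252063.
By total probability, P(2.1 < X < 4.5) = 0.55·0.252269 + 0.45·0.252063 = 0.252176.

0.252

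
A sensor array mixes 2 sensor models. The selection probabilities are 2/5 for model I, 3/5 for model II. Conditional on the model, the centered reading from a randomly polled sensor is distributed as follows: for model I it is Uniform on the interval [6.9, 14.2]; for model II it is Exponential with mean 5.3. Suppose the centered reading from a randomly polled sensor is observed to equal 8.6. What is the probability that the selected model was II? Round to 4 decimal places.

Likelihoods f(8.6 | ·): I: 0.136986; II: 0.0372409.
Posterior ∝ prior × likelihood. Numerator for II: 0.6·0.0372409 = 0.0223445.
Normalizing constant: 0.4·0.136986 + 0.6·0.0372409 = 0.077139.
P(II | observation) = 0.0223445 / 0.077139 = 0.289666.

0.2897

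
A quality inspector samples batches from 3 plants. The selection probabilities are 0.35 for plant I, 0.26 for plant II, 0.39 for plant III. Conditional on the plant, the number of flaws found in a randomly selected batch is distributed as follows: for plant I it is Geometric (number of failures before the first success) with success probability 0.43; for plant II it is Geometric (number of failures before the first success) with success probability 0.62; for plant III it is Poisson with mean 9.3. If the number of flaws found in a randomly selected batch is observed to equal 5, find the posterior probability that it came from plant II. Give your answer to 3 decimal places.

Likelihoods P(X=5 | ·): I: 0.0258728; II: 0.00491258; III: 0.0530023.
Posterior ∝ prior × likelihood. Numerator for II: 0.26·0.00491258 = 0.00127727.
Normalizing constant: 0.35·0.0258728 + 0.26·0.00491258 + 0.39·0.0530023 = 0.0310036.
P(II | observation) = 0.00127727 / 0.0310036 = 0.0411975.

0.041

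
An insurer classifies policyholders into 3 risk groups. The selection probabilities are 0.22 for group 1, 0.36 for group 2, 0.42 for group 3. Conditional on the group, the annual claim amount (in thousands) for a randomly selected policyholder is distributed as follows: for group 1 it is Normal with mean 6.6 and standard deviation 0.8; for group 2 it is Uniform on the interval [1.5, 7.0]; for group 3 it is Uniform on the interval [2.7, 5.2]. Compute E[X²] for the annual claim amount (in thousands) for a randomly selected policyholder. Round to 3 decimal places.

For each component E[X²] = Var + (mean)², giving 1: 44.2; 2: 20.5833; 3: 16.1233.
Overall E[X²] = 0.22·44.2 + 0.36·20.5833 + 0.42·16.1233 = 23.9058.

23.906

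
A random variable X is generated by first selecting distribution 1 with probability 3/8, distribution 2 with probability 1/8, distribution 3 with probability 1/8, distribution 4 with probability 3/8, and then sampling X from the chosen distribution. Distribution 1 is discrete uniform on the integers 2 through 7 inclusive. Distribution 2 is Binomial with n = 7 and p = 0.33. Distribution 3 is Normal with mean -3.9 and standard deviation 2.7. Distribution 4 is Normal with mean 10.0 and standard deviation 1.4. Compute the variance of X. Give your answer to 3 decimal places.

23.151

Per component, 1: μ=4.5, E[X²]=23.1667; 2: μ=2.31, E[X²]=6.8838; 3: μ=-3.9, E[X²]=22.5; 4: μ=10, E[X²]=101.96.
E[X] = 0.375·4.5 + 0.125·2.31 + 0.125·-3.9 + 0.375·10 = 5.23875.
E[X²] = 0.375·23.1667 + 0.125·6.8838 + 0.125·22.5 + 0.375·101.96 = 50.5955.
Var(X) = E[X²] − (E[X])² = 50.5955 − 27.4445 = 23.151.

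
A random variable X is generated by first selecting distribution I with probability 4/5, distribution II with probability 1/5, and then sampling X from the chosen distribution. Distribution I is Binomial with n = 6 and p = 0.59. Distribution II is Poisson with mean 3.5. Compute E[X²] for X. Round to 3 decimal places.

For each component E[X²] = Var + (mean)², giving I: 13.983; II: 15.75.
Overall E[X²] = 0.8·13.983 + 0.2·15.75 = 14.3364.

14.336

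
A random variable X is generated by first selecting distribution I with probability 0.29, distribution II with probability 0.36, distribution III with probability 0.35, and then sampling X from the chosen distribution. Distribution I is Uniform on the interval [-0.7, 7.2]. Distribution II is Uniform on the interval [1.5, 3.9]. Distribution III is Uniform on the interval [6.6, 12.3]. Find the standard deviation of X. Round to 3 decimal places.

3.508

Per component, I: μ=3.25, E[X²]=15.7633; II: μ=2.7, E[X²]=7.77; III: μ=9.45, E[X²]=92.01.
E[X] = 0.29·3.25 + 0.36·2.7 + 0.35·9.45 = 5.222.
E[X²] = 0.29·15.7633 + 0.36·7.77 + 0.35·92.01 = 39.5721.
Var(X) = E[X²] − (E[X])² = 39.5721 − 27.2693 = 12.3028.
SD(X) = √12.3028 = 3.50753.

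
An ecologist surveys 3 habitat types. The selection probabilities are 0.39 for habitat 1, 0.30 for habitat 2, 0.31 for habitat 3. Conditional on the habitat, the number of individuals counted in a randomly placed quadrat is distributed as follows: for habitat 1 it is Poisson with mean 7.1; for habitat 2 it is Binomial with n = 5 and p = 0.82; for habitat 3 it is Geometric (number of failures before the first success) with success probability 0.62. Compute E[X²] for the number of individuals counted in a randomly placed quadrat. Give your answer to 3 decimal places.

For each component E[X²] = Var + (mean)², giving 1: 57.51; 2: 17.548; 3: 1.3642.
Overall E[X²] = 0.39·57.51 + 0.3·17.548 + 0.31·1.3642 = 28.1162.

28.116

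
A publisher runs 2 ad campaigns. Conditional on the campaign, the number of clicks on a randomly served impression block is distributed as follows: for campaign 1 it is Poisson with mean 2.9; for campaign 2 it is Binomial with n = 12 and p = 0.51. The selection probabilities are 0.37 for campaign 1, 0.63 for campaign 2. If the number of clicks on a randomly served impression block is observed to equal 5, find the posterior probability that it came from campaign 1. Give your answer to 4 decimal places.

0.2296

Likelihoods P(X=5 | ·): 1: 0.0940491; 2: 0.185331.
Posterior ∝ prior × likelihood. Numerator for 1: 0.37·0.0940491 = 0.0347982.
Normalizing constant: 0.37·0.0940491 + 0.63·0.185331 = 0.151557.
P(1 | observation) = 0.0347982 / 0.151557 = 0.229605.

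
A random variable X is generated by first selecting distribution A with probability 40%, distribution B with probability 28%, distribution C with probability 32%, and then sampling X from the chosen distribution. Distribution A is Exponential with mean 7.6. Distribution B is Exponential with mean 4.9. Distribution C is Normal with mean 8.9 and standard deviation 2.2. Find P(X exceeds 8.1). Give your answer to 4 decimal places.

Conditional on each component, P(X > 8.1): A: 0.344456; B: 0.191463; C: 0.641935.
By total probability, P(X > 8.1) = 0.4·0.344456 + 0.28·0.191463 + 0.32·0.641935 = 0.396811.

0.3968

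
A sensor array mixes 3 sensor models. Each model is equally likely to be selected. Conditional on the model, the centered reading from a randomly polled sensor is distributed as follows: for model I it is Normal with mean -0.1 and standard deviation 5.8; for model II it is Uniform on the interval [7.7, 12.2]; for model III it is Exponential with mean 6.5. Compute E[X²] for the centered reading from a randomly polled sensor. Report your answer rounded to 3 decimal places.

For each component E[X²] = Var + (mean)², giving I: 33.65; II: 100.69; III: 84.5.
Overall E[X²] = 0.333333·33.65 + 0.333333·100.69 + 0.333333·84.5 = 72.9467.

72.947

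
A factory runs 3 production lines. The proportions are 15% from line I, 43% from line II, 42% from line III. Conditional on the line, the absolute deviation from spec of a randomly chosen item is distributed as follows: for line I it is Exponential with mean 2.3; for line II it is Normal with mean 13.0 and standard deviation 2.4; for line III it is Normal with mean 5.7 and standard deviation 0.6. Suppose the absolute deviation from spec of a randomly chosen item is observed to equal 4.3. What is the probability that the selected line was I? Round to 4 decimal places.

0.3527

Likelihoods f(4.3 | ·): I: 0.0670394; II: 0.000232942; III: 0.0437031.
Posterior ∝ prior × likelihood. Numerator for I: 0.15·0.0670394 = 0.0100559.
Normalizing constant: 0.15·0.0670394 + 0.43·0.000232942 + 0.42·0.0437031 = 0.0285114.
P(I | observation) = 0.0100559 / 0.0285114 = 0.352698.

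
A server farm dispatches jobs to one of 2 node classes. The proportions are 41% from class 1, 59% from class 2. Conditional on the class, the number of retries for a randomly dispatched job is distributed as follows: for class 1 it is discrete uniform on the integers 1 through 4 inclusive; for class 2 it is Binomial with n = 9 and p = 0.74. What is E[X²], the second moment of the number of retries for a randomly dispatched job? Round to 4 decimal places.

For each component E[X²] = Var + (mean)², giving 1: 7.5; 2: 46.0872.
Overall E[X²] = 0.41·7.5 + 0.59·46.0872 = 30.2664.

30.2664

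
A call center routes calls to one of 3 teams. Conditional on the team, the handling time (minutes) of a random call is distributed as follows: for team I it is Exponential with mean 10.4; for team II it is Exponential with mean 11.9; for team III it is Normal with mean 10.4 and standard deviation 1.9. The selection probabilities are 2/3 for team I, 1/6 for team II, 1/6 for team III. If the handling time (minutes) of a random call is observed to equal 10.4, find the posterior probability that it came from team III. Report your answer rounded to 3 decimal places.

0.543

Likelihoods f(10.4 | ·): I: 0.035373; II: 0.0350672; III: 0.20997.
Posterior ∝ prior × likelihood. Numerator for III: 0.166667·0.20997 = 0.0349949.
Normalizing constant: 0.666667·0.035373 + 0.166667·0.0350672 + 0.166667·0.20997 = 0.0644215.
P(III | observation) = 0.0349949 / 0.0644215 = 0.543218.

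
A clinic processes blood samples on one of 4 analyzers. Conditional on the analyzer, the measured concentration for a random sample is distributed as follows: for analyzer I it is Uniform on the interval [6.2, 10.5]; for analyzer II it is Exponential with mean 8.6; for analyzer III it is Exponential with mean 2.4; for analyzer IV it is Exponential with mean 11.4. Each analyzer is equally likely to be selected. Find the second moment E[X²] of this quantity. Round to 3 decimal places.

For each component E[X²] = Var + (mean)², giving I: 71.2633; II: 147.92; III: 11.52; IV: 259.92.
Overall E[X²] = 0.25·71.2633 + 0.25·147.92 + 0.25·11.52 + 0.25·259.92 = 122.656.

122.656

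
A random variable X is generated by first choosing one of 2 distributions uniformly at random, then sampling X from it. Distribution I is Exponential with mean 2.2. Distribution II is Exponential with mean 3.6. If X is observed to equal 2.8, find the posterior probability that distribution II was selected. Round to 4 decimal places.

Likelihoods f(2.8 | ·): I: 0.127303; II: 0.127618.
Posterior ∝ prior × likelihood. Numerator for II: 0.5·0.127618 = 0.0638091.
Normalizing constant: 0.5·0.127303 + 0.5·0.127618 = 0.127461.
P(II | observation) = 0.0638091 / 0.127461 = 0.500618.

0.5006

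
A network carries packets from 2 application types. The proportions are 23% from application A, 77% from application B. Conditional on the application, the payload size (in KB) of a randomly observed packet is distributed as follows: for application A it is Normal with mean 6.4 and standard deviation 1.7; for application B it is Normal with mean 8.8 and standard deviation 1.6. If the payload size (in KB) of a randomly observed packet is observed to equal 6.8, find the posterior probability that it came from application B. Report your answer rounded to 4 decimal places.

Likelihoods f(6.8 | ·): A: 0.228265; B: 0.114156.
Posterior ∝ prior × likelihood. Numerator for B: 0.77·0.114156 = 0.0878999.
Normalizing constant: 0.23·0.228265 + 0.77·0.114156 = 0.140401.
P(B | observation) = 0.0878999 / 0.140401 = 0.626064.

0.6261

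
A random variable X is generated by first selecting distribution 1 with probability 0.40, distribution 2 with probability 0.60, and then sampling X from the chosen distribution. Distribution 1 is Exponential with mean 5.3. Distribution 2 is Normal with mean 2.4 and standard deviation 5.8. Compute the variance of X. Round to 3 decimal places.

Per component, 1: μ=5.3, E[X²]=56.18; 2: μ=2.4, E[X²]=39.4.
E[X] = 0.4·5.3 + 0.6·2.4 = 3.56.
E[X²] = 0.4·56.18 + 0.6·39.4 = 46.112.
Var(X) = E[X²] − (E[X])² = 46.112 − 12.6736 = 33.4384.

33.438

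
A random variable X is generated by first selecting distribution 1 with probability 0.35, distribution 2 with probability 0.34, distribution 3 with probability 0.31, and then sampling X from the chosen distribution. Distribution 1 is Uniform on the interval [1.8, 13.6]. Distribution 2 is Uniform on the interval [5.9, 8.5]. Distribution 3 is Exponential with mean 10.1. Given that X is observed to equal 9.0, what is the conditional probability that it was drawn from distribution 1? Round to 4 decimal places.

0.7020

Likelihoods f(9.0 | ·): 1: 0.0847458; 2: 0; 3: 0.0406147.
Posterior ∝ prior × likelihood. Numerator for 1: 0.35·0.0847458 = 0.029661.
Normalizing constant: 0.35·0.0847458 + 0.34·0 + 0.31·0.0406147 = 0.0422516.
P(1 | observation) = 0.029661 / 0.0422516 = 0.70201.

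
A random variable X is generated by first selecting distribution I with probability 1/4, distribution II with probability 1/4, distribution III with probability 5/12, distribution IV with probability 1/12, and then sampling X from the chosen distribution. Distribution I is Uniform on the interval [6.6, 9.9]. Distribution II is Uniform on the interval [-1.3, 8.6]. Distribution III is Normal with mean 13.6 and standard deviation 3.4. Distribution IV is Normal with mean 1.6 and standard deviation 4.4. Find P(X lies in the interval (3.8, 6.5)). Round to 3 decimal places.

0.090

Conditional on each component, P(3.8 < X < 6.5): I: 0; II: 0.272727; III: 0.0164147; IV: 0.17582.
By total probability, P(3.8 < X < 6.5) = 0.25·0 + 0.25·0.272727 + 0.416667·0.0164147 + 0.0833333·0.17582 = 0.0896729.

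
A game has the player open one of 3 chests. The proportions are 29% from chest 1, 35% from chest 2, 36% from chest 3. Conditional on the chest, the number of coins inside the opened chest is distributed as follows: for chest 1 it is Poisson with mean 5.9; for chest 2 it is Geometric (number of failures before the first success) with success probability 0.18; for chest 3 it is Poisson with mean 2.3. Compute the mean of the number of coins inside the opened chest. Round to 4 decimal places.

Component means — 1: 5.9; 2: 4.55556; 3: 2.3.
E[X] = 0.29·5.9 + 0.35·4.55556 + 0.36·2.3 = 4.13344.

4.1334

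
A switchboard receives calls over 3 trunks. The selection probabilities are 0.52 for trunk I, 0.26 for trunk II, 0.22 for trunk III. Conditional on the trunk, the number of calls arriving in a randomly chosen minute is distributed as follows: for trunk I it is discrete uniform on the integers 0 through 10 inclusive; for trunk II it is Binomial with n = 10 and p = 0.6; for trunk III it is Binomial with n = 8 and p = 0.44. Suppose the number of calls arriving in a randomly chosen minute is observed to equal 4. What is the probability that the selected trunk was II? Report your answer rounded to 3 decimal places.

Likelihoods P(X=4 | ·): I: 0.0909091; II: 0.111477; III: 0.258024.
Posterior ∝ prior × likelihood. Numerator for II: 0.26·0.111477 = 0.028984.
Normalizing constant: 0.52·0.0909091 + 0.26·0.111477 + 0.22·0.258024 = 0.133022.
P(II | observation) = 0.028984 / 0.133022 = 0.217888.

0.218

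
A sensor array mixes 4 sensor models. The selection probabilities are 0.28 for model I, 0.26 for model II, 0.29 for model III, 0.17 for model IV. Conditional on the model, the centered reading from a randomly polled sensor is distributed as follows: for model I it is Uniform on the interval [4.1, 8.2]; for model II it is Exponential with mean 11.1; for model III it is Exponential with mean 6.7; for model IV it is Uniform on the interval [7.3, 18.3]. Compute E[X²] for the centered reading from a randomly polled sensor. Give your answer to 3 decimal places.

130.655

For each component E[X²] = Var + (mean)², giving I: 39.2233; II: 246.42; III: 89.78; IV: 173.923.
Overall E[X²] = 0.28·39.2233 + 0.26·246.42 + 0.29·89.78 + 0.17·173.923 = 130.655.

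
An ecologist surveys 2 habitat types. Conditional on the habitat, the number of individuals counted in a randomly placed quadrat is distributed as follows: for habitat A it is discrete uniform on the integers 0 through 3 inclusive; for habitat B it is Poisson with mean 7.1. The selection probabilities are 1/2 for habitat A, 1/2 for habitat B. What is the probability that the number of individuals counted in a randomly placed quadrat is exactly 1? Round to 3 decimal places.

Conditional on each habitat, P(X = 1): A: 0.25; B: 0.00585824.
By total probability, P(X = 1) = 0.5·0.25 + 0.5·0.00585824 = 0.127929.

0.128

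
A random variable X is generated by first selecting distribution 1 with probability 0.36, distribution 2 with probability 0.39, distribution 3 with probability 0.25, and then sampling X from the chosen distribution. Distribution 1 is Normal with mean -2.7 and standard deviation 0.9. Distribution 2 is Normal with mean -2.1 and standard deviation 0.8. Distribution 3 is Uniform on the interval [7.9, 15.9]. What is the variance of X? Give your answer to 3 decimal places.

40.219

Per component, 1: μ=-2.7, E[X²]=8.1; 2: μ=-2.1, E[X²]=5.05; 3: μ=11.9, E[X²]=146.943.
E[X] = 0.36·-2.7 + 0.39·-2.1 + 0.25·11.9 = 1.184.
E[X²] = 0.36·8.1 + 0.39·5.05 + 0.25·146.943 = 41.6213.
Var(X) = E[X²] − (E[X])² = 41.6213 − 1.40186 = 40.2195.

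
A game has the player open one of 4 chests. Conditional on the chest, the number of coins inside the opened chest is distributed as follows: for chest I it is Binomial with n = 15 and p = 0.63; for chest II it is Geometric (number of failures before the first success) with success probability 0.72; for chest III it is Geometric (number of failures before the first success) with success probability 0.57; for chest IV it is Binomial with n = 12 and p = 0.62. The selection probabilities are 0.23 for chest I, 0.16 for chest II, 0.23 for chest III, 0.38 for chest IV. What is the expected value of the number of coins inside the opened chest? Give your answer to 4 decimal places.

Component means — I: 9.45; II: 0.388889; III: 0.754386; IV: 7.44.
E[X] = 0.23·9.45 + 0.16·0.388889 + 0.23·0.754386 + 0.38·7.44 = 5.23643.

5.2364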